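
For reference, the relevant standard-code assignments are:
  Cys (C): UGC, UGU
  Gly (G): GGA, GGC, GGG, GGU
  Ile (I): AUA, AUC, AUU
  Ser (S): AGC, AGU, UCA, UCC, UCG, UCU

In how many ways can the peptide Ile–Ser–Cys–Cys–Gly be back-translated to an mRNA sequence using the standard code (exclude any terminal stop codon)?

Ile: 3 codons.
Ser: 6 codons.
Cys: 2 codons.
Cys: 2 codons.
Gly: 4 codons.
3 × 6 × 2 × 2 × 4 = 288.

288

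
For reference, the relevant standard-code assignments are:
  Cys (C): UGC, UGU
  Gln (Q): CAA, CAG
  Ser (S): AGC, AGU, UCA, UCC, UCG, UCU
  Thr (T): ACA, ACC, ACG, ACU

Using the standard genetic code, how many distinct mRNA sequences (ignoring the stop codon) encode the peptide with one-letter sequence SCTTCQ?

Ser: 6 codons.
Cys: 2 codons.
Thr: 4 codons.
Thr: 4 codons.
Cys: 2 codons.
Gln: 2 codons.
6 × 2 × 4 × 4 × 2 × 2 = 768.

768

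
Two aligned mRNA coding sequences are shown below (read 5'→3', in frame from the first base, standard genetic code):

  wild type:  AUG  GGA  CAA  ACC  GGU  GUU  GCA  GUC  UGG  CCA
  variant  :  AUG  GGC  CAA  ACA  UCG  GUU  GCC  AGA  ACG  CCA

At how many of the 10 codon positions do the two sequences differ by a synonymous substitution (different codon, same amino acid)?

3

Codon 1: AUG Met / AUG Met — identical.
Codon 2: GGA Gly / GGC Gly — synonymous.
Codon 3: CAA Gln / CAA Gln — identical.
Codon 4: ACC Thr / ACA Thr — synonymous.
Codon 5: GGU Gly / UCG Ser — nonsynonymous.
Codon 6: GUU Val / GUU Val — identical.
Codon 7: GCA Ala / GCC Ala — synonymous.
Codon 8: GUC Val / AGA Arg — nonsynonymous.
Codon 9: UGG Trp / ACG Thr — nonsynonymous.
Codon 10: CCA Pro / CCA Pro — identical.
Synonymous differences: 3.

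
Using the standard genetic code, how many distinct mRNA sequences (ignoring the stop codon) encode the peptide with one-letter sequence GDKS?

Gly: 4 codons.
Asp: 2 codons.
Lys: 2 codons.
Ser: 6 codons.
4 × 2 × 2 × 6 = 96.

96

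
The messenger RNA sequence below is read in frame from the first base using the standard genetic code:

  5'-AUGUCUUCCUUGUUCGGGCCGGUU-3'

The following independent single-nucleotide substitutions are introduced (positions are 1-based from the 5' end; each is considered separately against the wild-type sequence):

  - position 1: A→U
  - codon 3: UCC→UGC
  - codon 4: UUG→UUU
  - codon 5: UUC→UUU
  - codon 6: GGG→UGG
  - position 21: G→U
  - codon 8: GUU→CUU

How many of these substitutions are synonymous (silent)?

2

Codon 1: AUG (Met) → UUG (Leu) — missense.
Codon 3: UCC (Ser) → UGC (Cys) — missense.
Codon 4: UUG (Leu) → UUU (Phe) — missense.
Codon 5: UUC (Phe) → UUU (Phe) — synonymous.
Codon 6: GGG (Gly) → UGG (Trp) — missense.
Codon 7: CCG (Pro) → CCU (Pro) — synonymous.
Codon 8: GUU (Val) → CUU (Leu) — missense.
Synonymous: 2 of 7.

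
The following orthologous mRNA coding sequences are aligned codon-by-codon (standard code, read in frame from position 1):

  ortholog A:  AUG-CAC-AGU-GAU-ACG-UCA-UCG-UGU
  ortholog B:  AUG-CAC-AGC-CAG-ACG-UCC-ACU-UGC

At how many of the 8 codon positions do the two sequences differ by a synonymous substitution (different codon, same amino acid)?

Codon 1: AUG Met / AUG Met — identical.
Codon 2: CAC His / CAC His — identical.
Codon 3: AGU Ser / AGC Ser — synonymous.
Codon 4: GAU Asp / CAG Gln — nonsynonymous.
Codon 5: ACG Thr / ACG Thr — identical.
Codon 6: UCA Ser / UCC Ser — synonymous.
Codon 7: UCG Ser / ACU Thr — nonsynonymous.
Codon 8: UGU Cys / UGC Cys — synonymous.
Synonymous differences: 3.

3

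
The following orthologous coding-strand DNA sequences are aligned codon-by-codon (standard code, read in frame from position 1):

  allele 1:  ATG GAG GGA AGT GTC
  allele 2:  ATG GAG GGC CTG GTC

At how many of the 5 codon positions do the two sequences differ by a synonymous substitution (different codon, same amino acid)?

1

Codon 1: ATG Met / ATG Met — identical.
Codon 2: GAG Glu / GAG Glu — identical.
Codon 3: GGA Gly / GGC Gly — synonymous.
Codon 4: AGT Ser / CTG Leu — nonsynonymous.
Codon 5: GTC Val / GTC Val — identical.
Synonymous differences: 1.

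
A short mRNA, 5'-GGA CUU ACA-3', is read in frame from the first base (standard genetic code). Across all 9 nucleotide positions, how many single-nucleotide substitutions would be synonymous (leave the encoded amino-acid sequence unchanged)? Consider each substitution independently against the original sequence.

Codon 1 (GGA, Gly): 3 synonymous substitutions.
Codon 2 (CUU, Leu): 3 synonymous substitutions.
Codon 3 (ACA, Thr): 3 synonymous substitutions.
Total: 3 + 3 + 3 = 9.

9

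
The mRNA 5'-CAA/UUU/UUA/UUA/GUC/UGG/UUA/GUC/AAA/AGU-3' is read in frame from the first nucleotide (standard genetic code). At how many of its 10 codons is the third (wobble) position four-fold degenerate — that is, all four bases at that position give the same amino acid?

Codon 1 CAA (Gln): third position 2-fold.
Codon 2 UUU (Phe): third position 2-fold.
Codon 3 UUA (Leu): third position 2-fold.
Codon 4 UUA (Leu): third position 2-fold.
Codon 5 GUC (Val): third position 4-fold.
Codon 6 UGG (Trp): third position 1-fold.
Codon 7 UUA (Leu): third position 2-fold.
Codon 8 GUC (Val): third position 4-fold.
Codon 9 AAA (Lys): third position 2-fold.
Codon 10 AGU (Ser): third position 2-fold.
Four-fold degenerate third positions: 2.

2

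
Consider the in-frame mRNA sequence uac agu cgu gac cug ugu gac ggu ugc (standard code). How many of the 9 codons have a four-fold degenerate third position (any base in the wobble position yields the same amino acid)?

Codon 1 UAC (Tyr): third position 2-fold.
Codon 2 AGU (Ser): third position 2-fold.
Codon 3 CGU (Arg): third position 4-fold.
Codon 4 GAC (Asp): third position 2-fold.
Codon 5 CUG (Leu): third position 4-fold.
Codon 6 UGU (Cys): third position 2-fold.
Codon 7 GAC (Asp): third position 2-fold.
Codon 8 GGU (Gly): third position 4-fold.
Codon 9 UGC (Cys): third position 2-fold.
Four-fold degenerate third positions: 3.

3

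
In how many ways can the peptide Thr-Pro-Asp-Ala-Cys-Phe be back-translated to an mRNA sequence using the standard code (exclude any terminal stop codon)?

512

Thr: 4 codons.
Pro: 4 codons.
Asp: 2 codons.
Ala: 4 codons.
Cys: 2 codons.
Phe: 2 codons.
4 × 4 × 2 × 4 × 2 × 2 = 512.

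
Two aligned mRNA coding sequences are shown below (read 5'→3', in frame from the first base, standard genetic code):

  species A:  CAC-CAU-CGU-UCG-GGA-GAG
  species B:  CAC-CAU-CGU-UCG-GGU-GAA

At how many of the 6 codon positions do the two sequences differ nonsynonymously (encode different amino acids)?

Codon 1: CAC His / CAC His — identical.
Codon 2: CAU His / CAU His — identical.
Codon 3: CGU Arg / CGU Arg — identical.
Codon 4: UCG Ser / UCG Ser — identical.
Codon 5: GGA Gly / GGU Gly — synonymous.
Codon 6: GAG Glu / GAA Glu — synonymous.
Nonsynonymous differences: 0.

0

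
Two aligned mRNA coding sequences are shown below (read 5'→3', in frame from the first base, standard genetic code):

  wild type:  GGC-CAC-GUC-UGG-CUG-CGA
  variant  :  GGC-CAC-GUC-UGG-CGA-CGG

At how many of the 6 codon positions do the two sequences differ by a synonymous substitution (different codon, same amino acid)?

1

Codon 1: GGC Gly / GGC Gly — identical.
Codon 2: CAC His / CAC His — identical.
Codon 3: GUC Val / GUC Val — identical.
Codon 4: UGG Trp / UGG Trp — identical.
Codon 5: CUG Leu / CGA Arg — nonsynonymous.
Codon 6: CGA Arg / CGG Arg — synonymous.
Synonymous differences: 1.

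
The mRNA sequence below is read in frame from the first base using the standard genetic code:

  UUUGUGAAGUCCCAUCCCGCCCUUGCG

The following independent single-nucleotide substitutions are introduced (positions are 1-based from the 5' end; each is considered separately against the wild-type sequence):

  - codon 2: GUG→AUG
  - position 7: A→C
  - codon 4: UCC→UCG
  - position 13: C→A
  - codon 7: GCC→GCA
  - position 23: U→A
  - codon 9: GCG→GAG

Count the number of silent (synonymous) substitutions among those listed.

2

Codon 2: GUG (Val) → AUG (Met) — missense.
Codon 3: AAG (Lys) → CAG (Gln) — missense.
Codon 4: UCC (Ser) → UCG (Ser) — synonymous.
Codon 5: CAU (His) → AAU (Asn) — missense.
Codon 7: GCC (Ala) → GCA (Ala) — synonymous.
Codon 8: CUU (Leu) → CAU (His) — missense.
Codon 9: GCG (Ala) → GAG (Glu) — missense.
Synonymous: 2 of 7.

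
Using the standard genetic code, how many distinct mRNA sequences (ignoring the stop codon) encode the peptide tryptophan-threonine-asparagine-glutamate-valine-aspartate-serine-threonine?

3072

Trp: 1 codon.
Thr: 4 codons.
Asn: 2 codons.
Glu: 2 codons.
Val: 4 codons.
Asp: 2 codons.
Ser: 6 codons.
Thr: 4 codons.
1 × 4 × 2 × 2 × 4 × 2 × 6 × 4 = 3072.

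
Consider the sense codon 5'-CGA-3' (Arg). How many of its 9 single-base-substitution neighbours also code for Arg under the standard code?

Position 1: AGA → 1 synonymous.
Position 2: none → 0 synonymous.
Position 3: CGU, CGC, CGG → 3 synonymous.
Total: 1 + 0 + 3 = 4.

4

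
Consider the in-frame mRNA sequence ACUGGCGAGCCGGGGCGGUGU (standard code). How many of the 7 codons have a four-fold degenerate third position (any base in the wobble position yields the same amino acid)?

5

Codon 1 ACU (Thr): third position 4-fold.
Codon 2 GGC (Gly): third position 4-fold.
Codon 3 GAG (Glu): third position 2-fold.
Codon 4 CCG (Pro): third position 4-fold.
Codon 5 GGG (Gly): third position 4-fold.
Codon 6 CGG (Arg): third position 4-fold.
Codon 7 UGU (Cys): third position 2-fold.
Four-fold degenerate third positions: 5.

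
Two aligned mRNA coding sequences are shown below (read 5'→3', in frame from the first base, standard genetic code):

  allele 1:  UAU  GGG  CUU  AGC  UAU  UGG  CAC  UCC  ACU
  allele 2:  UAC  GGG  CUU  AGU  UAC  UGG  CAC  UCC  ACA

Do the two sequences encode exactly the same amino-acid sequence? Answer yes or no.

Codon 1: UAU Tyr / UAC Tyr — synonymous.
Codon 2: GGG Gly / GGG Gly — identical.
Codon 3: CUU Leu / CUU Leu — identical.
Codon 4: AGC Ser / AGU Ser — synonymous.
Codon 5: UAU Tyr / UAC Tyr — synonymous.
Codon 6: UGG Trp / UGG Trp — identical.
Codon 7: CAC His / CAC His — identical.
Codon 8: UCC Ser / UCC Ser — identical.
Codon 9: ACU Thr / ACA Thr — synonymous.
Nonsynonymous differences: 0 → same protein.

yes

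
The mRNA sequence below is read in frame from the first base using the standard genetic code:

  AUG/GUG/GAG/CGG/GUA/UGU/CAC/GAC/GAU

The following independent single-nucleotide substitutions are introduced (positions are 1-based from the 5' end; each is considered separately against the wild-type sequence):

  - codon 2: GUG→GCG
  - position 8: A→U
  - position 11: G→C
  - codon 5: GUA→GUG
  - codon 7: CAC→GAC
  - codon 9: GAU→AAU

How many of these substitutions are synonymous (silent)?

Codon 2: GUG (Val) → GCG (Ala) — missense.
Codon 3: GAG (Glu) → GUG (Val) — missense.
Codon 4: CGG (Arg) → CCG (Pro) — missense.
Codon 5: GUA (Val) → GUG (Val) — synonymous.
Codon 7: CAC (His) → GAC (Asp) — missense.
Codon 9: GAU (Asp) → AAU (Asn) — missense.
Synonymous: 1 of 6.

1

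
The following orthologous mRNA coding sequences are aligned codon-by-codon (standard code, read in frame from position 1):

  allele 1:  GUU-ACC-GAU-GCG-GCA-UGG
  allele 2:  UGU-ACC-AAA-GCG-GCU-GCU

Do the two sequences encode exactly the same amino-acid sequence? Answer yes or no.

Codon 1: GUU Val / UGU Cys — nonsynonymous.
Codon 2: ACC Thr / ACC Thr — identical.
Codon 3: GAU Asp / AAA Lys — nonsynonymous.
Codon 4: GCG Ala / GCG Ala — identical.
Codon 5: GCA Ala / GCU Ala — synonymous.
Codon 6: UGG Trp / GCU Ala — nonsynonymous.
Nonsynonymous differences: 3 → different protein.

no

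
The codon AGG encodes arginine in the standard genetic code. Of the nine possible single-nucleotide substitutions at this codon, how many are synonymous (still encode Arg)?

2

Position 1: CGG → 1 synonymous.
Position 2: none → 0 synonymous.
Position 3: AGA → 1 synonymous.
Total: 1 + 0 + 1 = 2.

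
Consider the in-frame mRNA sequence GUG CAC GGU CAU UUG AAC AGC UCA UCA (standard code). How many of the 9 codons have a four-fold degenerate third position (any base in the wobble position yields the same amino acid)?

4

Codon 1 GUG (Val): third position 4-fold.
Codon 2 CAC (His): third position 2-fold.
Codon 3 GGU (Gly): third position 4-fold.
Codon 4 CAU (His): third position 2-fold.
Codon 5 UUG (Leu): third position 2-fold.
Codon 6 AAC (Asn): third position 2-fold.
Codon 7 AGC (Ser): third position 2-fold.
Codon 8 UCA (Ser): third position 4-fold.
Codon 9 UCA (Ser): third position 4-fold.
Four-fold degenerate third positions: 4.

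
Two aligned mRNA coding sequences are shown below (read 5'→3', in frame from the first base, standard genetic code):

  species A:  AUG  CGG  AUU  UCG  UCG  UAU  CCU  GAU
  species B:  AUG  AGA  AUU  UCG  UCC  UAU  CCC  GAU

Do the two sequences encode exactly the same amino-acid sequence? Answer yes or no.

yes

Codon 1: AUG Met / AUG Met — identical.
Codon 2: CGG Arg / AGA Arg — synonymous.
Codon 3: AUU Ile / AUU Ile — identical.
Codon 4: UCG Ser / UCG Ser — identical.
Codon 5: UCG Ser / UCC Ser — synonymous.
Codon 6: UAU Tyr / UAU Tyr — identical.
Codon 7: CCU Pro / CCC Pro — synonymous.
Codon 8: GAU Asp / GAU Asp — identical.
Nonsynonymous differences: 0 → same protein.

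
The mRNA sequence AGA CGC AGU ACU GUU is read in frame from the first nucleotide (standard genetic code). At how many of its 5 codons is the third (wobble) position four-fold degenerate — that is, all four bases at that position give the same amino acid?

Codon 1 AGA (Arg): third position 2-fold.
Codon 2 CGC (Arg): third position 4-fold.
Codon 3 AGU (Ser): third position 2-fold.
Codon 4 ACU (Thr): third position 4-fold.
Codon 5 GUU (Val): third position 4-fold.
Four-fold degenerate third positions: 3.

3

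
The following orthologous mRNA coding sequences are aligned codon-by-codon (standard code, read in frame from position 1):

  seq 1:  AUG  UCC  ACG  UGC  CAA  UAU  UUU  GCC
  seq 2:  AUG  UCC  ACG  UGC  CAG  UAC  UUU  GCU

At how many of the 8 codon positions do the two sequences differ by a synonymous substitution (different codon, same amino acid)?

Codon 1: AUG Met / AUG Met — identical.
Codon 2: UCC Ser / UCC Ser — identical.
Codon 3: ACG Thr / ACG Thr — identical.
Codon 4: UGC Cys / UGC Cys — identical.
Codon 5: CAA Gln / CAG Gln — synonymous.
Codon 6: UAU Tyr / UAC Tyr — synonymous.
Codon 7: UUU Phe / UUU Phe — identical.
Codon 8: GCC Ala / GCU Ala — synonymous.
Synonymous differences: 3.

3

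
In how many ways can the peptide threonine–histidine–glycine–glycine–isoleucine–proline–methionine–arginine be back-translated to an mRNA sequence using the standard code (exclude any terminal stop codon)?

Thr: 4 codons.
His: 2 codons.
Gly: 4 codons.
Gly: 4 codons.
Ile: 3 codons.
Pro: 4 codons.
Met: 1 codon.
Arg: 6 codons.
4 × 2 × 4 × 4 × 3 × 4 × 1 × 6 = 9216.

9216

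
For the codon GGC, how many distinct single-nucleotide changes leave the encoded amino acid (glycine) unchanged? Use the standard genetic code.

3

Position 1: none → 0 synonymous.
Position 2: none → 0 synonymous.
Position 3: GGT, GGA, GGG → 3 synonymous.
Total: 0 + 0 + 3 = 3.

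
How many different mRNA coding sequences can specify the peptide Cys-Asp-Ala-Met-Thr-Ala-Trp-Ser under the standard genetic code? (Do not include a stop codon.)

Cys: 2 codons.
Asp: 2 codons.
Ala: 4 codons.
Met: 1 codon.
Thr: 4 codons.
Ala: 4 codons.
Trp: 1 codon.
Ser: 6 codons.
2 × 2 × 4 × 1 × 4 × 4 × 1 × 6 = 1536.

1536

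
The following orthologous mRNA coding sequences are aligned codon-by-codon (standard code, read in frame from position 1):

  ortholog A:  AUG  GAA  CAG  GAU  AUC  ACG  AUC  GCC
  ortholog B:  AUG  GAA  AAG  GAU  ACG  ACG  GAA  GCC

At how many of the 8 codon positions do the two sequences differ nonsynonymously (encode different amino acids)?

3

Codon 1: AUG Met / AUG Met — identical.
Codon 2: GAA Glu / GAA Glu — identical.
Codon 3: CAG Gln / AAG Lys — nonsynonymous.
Codon 4: GAU Asp / GAU Asp — identical.
Codon 5: AUC Ile / ACG Thr — nonsynonymous.
Codon 6: ACG Thr / ACG Thr — identical.
Codon 7: AUC Ile / GAA Glu — nonsynonymous.
Codon 8: GCC Ala / GCC Ala — identical.
Nonsynonymous differences: 3.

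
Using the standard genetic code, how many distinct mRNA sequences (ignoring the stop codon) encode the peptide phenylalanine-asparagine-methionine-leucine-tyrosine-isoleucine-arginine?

864

Phe: 2 codons.
Asn: 2 codons.
Met: 1 codon.
Leu: 6 codons.
Tyr: 2 codons.
Ile: 3 codons.
Arg: 6 codons.
2 × 2 × 1 × 6 × 2 × 3 × 6 = 864.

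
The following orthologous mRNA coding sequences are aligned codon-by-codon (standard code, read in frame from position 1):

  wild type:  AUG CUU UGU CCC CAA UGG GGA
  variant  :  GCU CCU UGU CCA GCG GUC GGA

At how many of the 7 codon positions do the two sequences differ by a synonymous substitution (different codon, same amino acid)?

Codon 1: AUG Met / GCU Ala — nonsynonymous.
Codon 2: CUU Leu / CCU Pro — nonsynonymous.
Codon 3: UGU Cys / UGU Cys — identical.
Codon 4: CCC Pro / CCA Pro — synonymous.
Codon 5: CAA Gln / GCG Ala — nonsynonymous.
Codon 6: UGG Trp / GUC Val — nonsynonymous.
Codon 7: GGA Gly / GGA Gly — identical.
Synonymous differences: 1.

1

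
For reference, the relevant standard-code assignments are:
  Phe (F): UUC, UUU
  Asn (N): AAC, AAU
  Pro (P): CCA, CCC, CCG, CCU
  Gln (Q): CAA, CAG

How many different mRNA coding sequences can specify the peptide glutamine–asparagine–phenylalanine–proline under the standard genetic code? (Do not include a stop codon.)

32

Gln: 2 codons.
Asn: 2 codons.
Phe: 2 codons.
Pro: 4 codons.
2 × 2 × 2 × 4 = 32.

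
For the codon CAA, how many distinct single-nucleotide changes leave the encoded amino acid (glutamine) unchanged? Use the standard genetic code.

1

Position 1: none → 0 synonymous.
Position 2: none → 0 synonymous.
Position 3: CAG → 1 synonymous.
Total: 0 + 0 + 1 = 1.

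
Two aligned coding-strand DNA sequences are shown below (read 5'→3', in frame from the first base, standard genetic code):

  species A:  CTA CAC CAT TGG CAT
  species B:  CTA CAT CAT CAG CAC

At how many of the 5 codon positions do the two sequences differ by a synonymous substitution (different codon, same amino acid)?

2

Codon 1: CTA Leu / CTA Leu — identical.
Codon 2: CAC His / CAT His — synonymous.
Codon 3: CAT His / CAT His — identical.
Codon 4: TGG Trp / CAG Gln — nonsynonymous.
Codon 5: CAT His / CAC His — synonymous.
Synonymous differences: 2.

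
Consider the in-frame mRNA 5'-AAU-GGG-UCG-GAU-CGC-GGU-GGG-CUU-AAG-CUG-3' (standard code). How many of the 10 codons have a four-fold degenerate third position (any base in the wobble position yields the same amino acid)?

Codon 1 AAU (Asn): third position 2-fold.
Codon 2 GGG (Gly): third position 4-fold.
Codon 3 UCG (Ser): third position 4-fold.
Codon 4 GAU (Asp): third position 2-fold.
Codon 5 CGC (Arg): third position 4-fold.
Codon 6 GGU (Gly): third position 4-fold.
Codon 7 GGG (Gly): third position 4-fold.
Codon 8 CUU (Leu): third position 4-fold.
Codon 9 AAG (Lys): third position 2-fold.
Codon 10 CUG (Leu): third position 4-fold.
Four-fold degenerate third positions: 7.

7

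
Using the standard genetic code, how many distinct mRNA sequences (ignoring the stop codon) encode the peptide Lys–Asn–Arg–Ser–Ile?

Lys: 2 codons.
Asn: 2 codons.
Arg: 6 codons.
Ser: 6 codons.
Ile: 3 codons.
2 × 2 × 6 × 6 × 3 = 432.

432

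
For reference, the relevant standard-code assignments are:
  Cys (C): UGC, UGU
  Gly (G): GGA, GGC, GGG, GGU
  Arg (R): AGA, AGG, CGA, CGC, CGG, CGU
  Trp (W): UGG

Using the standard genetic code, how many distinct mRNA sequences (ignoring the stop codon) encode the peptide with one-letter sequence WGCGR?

Trp: 1 codon.
Gly: 4 codons.
Cys: 2 codons.
Gly: 4 codons.
Arg: 6 codons.
1 × 4 × 2 × 4 × 6 = 192.

192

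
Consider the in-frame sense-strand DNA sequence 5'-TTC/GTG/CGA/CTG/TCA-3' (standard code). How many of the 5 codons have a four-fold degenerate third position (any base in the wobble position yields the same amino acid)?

Codon 1 TTC (Phe): third position 2-fold.
Codon 2 GTG (Val): third position 4-fold.
Codon 3 CGA (Arg): third position 4-fold.
Codon 4 CTG (Leu): third position 4-fold.
Codon 5 TCA (Ser): third position 4-fold.
Four-fold degenerate third positions: 4.

4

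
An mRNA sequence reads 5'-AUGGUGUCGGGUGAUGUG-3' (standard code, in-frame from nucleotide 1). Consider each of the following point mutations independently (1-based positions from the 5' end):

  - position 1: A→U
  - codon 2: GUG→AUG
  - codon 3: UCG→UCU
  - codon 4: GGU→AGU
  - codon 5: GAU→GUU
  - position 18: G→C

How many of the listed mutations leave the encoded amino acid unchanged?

Codon 1: AUG (Met) → UUG (Leu) — missense.
Codon 2: GUG (Val) → AUG (Met) — missense.
Codon 3: UCG (Ser) → UCU (Ser) — synonymous.
Codon 4: GGU (Gly) → AGU (Ser) — missense.
Codon 5: GAU (Asp) → GUU (Val) — missense.
Codon 6: GUG (Val) → GUC (Val) — synonymous.
Synonymous: 2 of 6.

2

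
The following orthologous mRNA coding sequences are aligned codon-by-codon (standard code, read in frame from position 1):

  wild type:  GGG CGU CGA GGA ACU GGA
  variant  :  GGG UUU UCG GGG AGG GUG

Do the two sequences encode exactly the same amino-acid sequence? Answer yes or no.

no

Codon 1: GGG Gly / GGG Gly — identical.
Codon 2: CGU Arg / UUU Phe — nonsynonymous.
Codon 3: CGA Arg / UCG Ser — nonsynonymous.
Codon 4: GGA Gly / GGG Gly — synonymous.
Codon 5: ACU Thr / AGG Arg — nonsynonymous.
Codon 6: GGA Gly / GUG Val — nonsynonymous.
Nonsynonymous differences: 4 → different protein.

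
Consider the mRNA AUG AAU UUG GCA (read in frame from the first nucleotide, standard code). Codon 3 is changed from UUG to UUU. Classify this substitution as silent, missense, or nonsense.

missense

Position 9 falls in codon 3: UUG → Leu.
After the substitution the codon is UUU → Phe.
Leu ≠ Phe, so this is a missense mutation.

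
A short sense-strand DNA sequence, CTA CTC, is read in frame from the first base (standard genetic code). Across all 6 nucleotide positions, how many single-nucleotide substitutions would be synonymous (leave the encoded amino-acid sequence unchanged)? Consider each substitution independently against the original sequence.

7

Codon 1 (CTA, Leu): 4 synonymous substitutions.
Codon 2 (CTC, Leu): 3 synonymous substitutions.
Total: 4 + 3 = 7.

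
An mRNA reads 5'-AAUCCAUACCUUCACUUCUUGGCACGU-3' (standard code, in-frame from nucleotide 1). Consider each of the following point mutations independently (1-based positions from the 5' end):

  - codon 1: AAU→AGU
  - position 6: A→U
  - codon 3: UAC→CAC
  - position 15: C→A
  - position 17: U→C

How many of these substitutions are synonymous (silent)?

Codon 1: AAU (Asn) → AGU (Ser) — missense.
Codon 2: CCA (Pro) → CCU (Pro) — synonymous.
Codon 3: UAC (Tyr) → CAC (His) — missense.
Codon 5: CAC (His) → CAA (Gln) — missense.
Codon 6: UUC (Phe) → UCC (Ser) — missense.
Synonymous: 1 of 5.

1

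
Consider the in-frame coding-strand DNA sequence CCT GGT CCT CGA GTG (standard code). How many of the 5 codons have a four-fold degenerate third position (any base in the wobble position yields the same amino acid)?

5

Codon 1 CCT (Pro): third position 4-fold.
Codon 2 GGT (Gly): third position 4-fold.
Codon 3 CCT (Pro): third position 4-fold.
Codon 4 CGA (Arg): third position 4-fold.
Codon 5 GTG (Val): third position 4-fold.
Four-fold degenerate third positions: 5.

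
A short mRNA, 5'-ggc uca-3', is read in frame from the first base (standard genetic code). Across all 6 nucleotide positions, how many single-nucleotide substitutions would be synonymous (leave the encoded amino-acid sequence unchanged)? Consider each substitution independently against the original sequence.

6

Codon 1 (GGC, Gly): 3 synonymous substitutions.
Codon 2 (UCA, Ser): 3 synonymous substitutions.
Total: 3 + 3 = 6.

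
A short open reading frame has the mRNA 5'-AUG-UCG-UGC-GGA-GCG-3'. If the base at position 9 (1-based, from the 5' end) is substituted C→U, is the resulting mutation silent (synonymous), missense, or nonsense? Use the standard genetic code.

silent

Position 9 falls in codon 3: UGC → Cys.
After the substitution the codon is UGU → Cys.
Both encode Cys, so the change is synonymous.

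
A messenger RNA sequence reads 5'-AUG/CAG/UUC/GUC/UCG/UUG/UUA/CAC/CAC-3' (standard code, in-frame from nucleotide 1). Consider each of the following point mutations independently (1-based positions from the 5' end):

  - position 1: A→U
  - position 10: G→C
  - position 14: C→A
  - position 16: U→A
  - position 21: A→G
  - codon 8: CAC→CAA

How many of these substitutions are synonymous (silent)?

Codon 1: AUG (Met) → UUG (Leu) — missense.
Codon 4: GUC (Val) → CUC (Leu) — missense.
Codon 5: UCG (Ser) → UAG (Stop) — nonsense.
Codon 6: UUG (Leu) → AUG (Met) — missense.
Codon 7: UUA (Leu) → UUG (Leu) — synonymous.
Codon 8: CAC (His) → CAA (Gln) — missense.
Synonymous: 1 of 6.

1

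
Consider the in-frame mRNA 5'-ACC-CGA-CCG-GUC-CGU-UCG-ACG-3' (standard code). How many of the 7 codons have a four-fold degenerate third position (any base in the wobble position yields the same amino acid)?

Codon 1 ACC (Thr): third position 4-fold.
Codon 2 CGA (Arg): third position 4-fold.
Codon 3 CCG (Pro): third position 4-fold.
Codon 4 GUC (Val): third position 4-fold.
Codon 5 CGU (Arg): third position 4-fold.
Codon 6 UCG (Ser): third position 4-fold.
Codon 7 ACG (Thr): third position 4-fold.
Four-fold degenerate third positions: 7.

7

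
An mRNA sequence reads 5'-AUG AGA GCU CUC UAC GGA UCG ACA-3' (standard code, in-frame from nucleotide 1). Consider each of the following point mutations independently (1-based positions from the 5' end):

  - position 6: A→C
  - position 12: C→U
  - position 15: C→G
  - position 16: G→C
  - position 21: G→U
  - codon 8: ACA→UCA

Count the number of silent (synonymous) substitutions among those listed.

2

Codon 2: AGA (Arg) → AGC (Ser) — missense.
Codon 4: CUC (Leu) → CUU (Leu) — synonymous.
Codon 5: UAC (Tyr) → UAG (Stop) — nonsense.
Codon 6: GGA (Gly) → CGA (Arg) — missense.
Codon 7: UCG (Ser) → UCU (Ser) — synonymous.
Codon 8: ACA (Thr) → UCA (Ser) — missense.
Synonymous: 2 of 6.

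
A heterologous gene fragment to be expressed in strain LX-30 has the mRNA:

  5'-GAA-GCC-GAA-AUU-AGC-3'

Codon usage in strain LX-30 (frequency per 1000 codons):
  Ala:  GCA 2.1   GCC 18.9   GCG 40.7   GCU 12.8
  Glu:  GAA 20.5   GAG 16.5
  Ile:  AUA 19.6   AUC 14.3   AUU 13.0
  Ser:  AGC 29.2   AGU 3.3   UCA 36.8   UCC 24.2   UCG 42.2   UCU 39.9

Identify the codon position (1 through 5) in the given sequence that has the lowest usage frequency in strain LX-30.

4

Codon 1 GAA (Glu): 20.5 per 1000.
Codon 2 GCC (Ala): 18.9 per 1000.
Codon 3 GAA (Glu): 20.5 per 1000.
Codon 4 AUU (Ile): 13.0 per 1000.
Codon 5 AGC (Ser): 29.2 per 1000.
Lowest frequency is 13.0 at codon 4.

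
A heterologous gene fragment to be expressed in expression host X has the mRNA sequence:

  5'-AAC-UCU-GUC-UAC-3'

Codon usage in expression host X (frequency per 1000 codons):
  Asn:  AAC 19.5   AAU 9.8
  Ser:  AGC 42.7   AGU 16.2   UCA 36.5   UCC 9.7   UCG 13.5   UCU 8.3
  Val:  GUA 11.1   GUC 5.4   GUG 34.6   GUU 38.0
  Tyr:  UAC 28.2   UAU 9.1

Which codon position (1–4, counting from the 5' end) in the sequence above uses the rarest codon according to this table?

3

Codon 1 AAC (Asn): 19.5 per 1000.
Codon 2 UCU (Ser): 8.3 per 1000.
Codon 3 GUC (Val): 5.4 per 1000.
Codon 4 UAC (Tyr): 28.2 per 1000.
Lowest frequency is 5.4 at codon 3.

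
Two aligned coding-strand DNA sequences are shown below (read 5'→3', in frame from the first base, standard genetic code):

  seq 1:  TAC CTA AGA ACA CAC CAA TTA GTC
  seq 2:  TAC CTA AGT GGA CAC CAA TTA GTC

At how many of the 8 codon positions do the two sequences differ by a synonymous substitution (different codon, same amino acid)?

Codon 1: TAC Tyr / TAC Tyr — identical.
Codon 2: CTA Leu / CTA Leu — identical.
Codon 3: AGA Arg / AGT Ser — nonsynonymous.
Codon 4: ACA Thr / GGA Gly — nonsynonymous.
Codon 5: CAC His / CAC His — identical.
Codon 6: CAA Gln / CAA Gln — identical.
Codon 7: TTA Leu / TTA Leu — identical.
Codon 8: GTC Val / GTC Val — identical.
Synonymous differences: 0.

0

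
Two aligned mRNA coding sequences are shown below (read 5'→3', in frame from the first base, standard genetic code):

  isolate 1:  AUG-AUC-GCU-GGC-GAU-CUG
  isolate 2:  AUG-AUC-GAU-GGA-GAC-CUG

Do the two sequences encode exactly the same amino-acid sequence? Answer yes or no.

no

Codon 1: AUG Met / AUG Met — identical.
Codon 2: AUC Ile / AUC Ile — identical.
Codon 3: GCU Ala / GAU Asp — nonsynonymous.
Codon 4: GGC Gly / GGA Gly — synonymous.
Codon 5: GAU Asp / GAC Asp — synonymous.
Codon 6: CUG Leu / CUG Leu — identical.
Nonsynonymous differences: 1 → different protein.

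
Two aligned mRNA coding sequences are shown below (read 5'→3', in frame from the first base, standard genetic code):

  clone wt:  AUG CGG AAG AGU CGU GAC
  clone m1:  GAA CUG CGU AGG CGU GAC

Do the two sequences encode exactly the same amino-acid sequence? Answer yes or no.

Codon 1: AUG Met / GAA Glu — nonsynonymous.
Codon 2: CGG Arg / CUG Leu — nonsynonymous.
Codon 3: AAG Lys / CGU Arg — nonsynonymous.
Codon 4: AGU Ser / AGG Arg — nonsynonymous.
Codon 5: CGU Arg / CGU Arg — identical.
Codon 6: GAC Asp / GAC Asp — identical.
Nonsynonymous differences: 4 → different protein.

no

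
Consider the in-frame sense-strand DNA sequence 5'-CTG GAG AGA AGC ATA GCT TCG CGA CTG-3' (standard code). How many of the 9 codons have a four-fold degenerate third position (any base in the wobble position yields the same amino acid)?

Codon 1 CTG (Leu): third position 4-fold.
Codon 2 GAG (Glu): third position 2-fold.
Codon 3 AGA (Arg): third position 2-fold.
Codon 4 AGC (Ser): third position 2-fold.
Codon 5 ATA (Ile): third position 3-fold.
Codon 6 GCT (Ala): third position 4-fold.
Codon 7 TCG (Ser): third position 4-fold.
Codon 8 CGA (Arg): third position 4-fold.
Codon 9 CTG (Leu): third position 4-fold.
Four-fold degenerate third positions: 5.

5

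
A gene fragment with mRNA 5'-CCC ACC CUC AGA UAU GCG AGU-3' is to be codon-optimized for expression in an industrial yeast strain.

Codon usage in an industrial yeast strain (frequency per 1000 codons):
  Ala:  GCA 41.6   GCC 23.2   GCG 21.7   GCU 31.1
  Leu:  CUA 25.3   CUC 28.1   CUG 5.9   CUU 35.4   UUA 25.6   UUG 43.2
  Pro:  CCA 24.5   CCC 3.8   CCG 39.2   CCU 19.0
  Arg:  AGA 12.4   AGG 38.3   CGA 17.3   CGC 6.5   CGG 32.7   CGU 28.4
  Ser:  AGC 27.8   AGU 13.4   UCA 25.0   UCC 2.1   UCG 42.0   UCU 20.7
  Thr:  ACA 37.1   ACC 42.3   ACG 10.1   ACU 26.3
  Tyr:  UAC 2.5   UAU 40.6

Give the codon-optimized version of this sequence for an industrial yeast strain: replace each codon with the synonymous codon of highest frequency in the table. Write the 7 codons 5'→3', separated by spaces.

Codon 1 (Pro): best is CCG at 39.2.
Codon 2 (Thr): best is ACC at 42.3.
Codon 3 (Leu): best is UUG at 43.2.
Codon 4 (Arg): best is AGG at 38.3.
Codon 5 (Tyr): best is UAU at 40.6.
Codon 6 (Ala): best is GCA at 41.6.
Codon 7 (Ser): best is UCG at 42.0.

CCG ACC UUG AGG UAU GCA UCG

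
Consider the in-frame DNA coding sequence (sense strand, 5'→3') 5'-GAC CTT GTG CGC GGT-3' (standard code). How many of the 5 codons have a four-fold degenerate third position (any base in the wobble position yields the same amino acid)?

4

Codon 1 GAC (Asp): third position 2-fold.
Codon 2 CTT (Leu): third position 4-fold.
Codon 3 GTG (Val): third position 4-fold.
Codon 4 CGC (Arg): third position 4-fold.
Codon 5 GGT (Gly): third position 4-fold.
Four-fold degenerate third positions: 4.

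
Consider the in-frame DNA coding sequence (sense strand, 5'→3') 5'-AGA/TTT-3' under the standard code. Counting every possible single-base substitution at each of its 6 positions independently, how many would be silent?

Codon 1 (AGA, Arg): 2 synonymous substitutions.
Codon 2 (TTT, Phe): 1 synonymous substitution.
Total: 2 + 1 = 3.

3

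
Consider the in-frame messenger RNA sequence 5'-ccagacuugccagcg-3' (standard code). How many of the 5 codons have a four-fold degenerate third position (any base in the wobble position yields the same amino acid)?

3

Codon 1 CCA (Pro): third position 4-fold.
Codon 2 GAC (Asp): third position 2-fold.
Codon 3 UUG (Leu): third position 2-fold.
Codon 4 CCA (Pro): third position 4-fold.
Codon 5 GCG (Ala): third position 4-fold.
Four-fold degenerate third positions: 3.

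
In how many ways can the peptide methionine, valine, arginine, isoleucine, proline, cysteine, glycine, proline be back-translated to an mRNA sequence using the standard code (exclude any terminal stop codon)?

9216

Met: 1 codon.
Val: 4 codons.
Arg: 6 codons.
Ile: 3 codons.
Pro: 4 codons.
Cys: 2 codons.
Gly: 4 codons.
Pro: 4 codons.
1 × 4 × 6 × 3 × 4 × 2 × 4 × 4 = 9216.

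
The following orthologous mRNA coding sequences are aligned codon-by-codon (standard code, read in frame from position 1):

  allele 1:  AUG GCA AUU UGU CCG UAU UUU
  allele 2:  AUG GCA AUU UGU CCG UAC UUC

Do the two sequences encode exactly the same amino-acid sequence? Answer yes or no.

yes

Codon 1: AUG Met / AUG Met — identical.
Codon 2: GCA Ala / GCA Ala — identical.
Codon 3: AUU Ile / AUU Ile — identical.
Codon 4: UGU Cys / UGU Cys — identical.
Codon 5: CCG Pro / CCG Pro — identical.
Codon 6: UAU Tyr / UAC Tyr — synonymous.
Codon 7: UUU Phe / UUC Phe — synonymous.
Nonsynonymous differences: 0 → same protein.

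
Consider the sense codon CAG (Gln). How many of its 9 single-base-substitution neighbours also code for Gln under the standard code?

1

Position 1: none → 0 synonymous.
Position 2: none → 0 synonymous.
Position 3: CAA → 1 synonymous.
Total: 0 + 0 + 1 = 1.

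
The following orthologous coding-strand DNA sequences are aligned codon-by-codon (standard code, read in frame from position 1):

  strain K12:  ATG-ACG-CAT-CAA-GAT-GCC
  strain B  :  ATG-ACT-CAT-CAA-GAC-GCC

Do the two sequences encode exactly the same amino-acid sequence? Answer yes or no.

Codon 1: ATG Met / ATG Met — identical.
Codon 2: ACG Thr / ACT Thr — synonymous.
Codon 3: CAT His / CAT His — identical.
Codon 4: CAA Gln / CAA Gln — identical.
Codon 5: GAT Asp / GAC Asp — synonymous.
Codon 6: GCC Ala / GCC Ala — identical.
Nonsynonymous differences: 0 → same protein.

yes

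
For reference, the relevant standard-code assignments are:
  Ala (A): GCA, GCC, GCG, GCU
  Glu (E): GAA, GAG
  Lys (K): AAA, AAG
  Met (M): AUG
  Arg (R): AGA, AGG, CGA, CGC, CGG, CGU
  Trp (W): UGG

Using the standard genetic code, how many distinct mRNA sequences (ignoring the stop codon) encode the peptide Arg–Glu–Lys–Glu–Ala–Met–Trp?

Arg: 6 codons.
Glu: 2 codons.
Lys: 2 codons.
Glu: 2 codons.
Ala: 4 codons.
Met: 1 codon.
Trp: 1 codon.
6 × 2 × 2 × 2 × 4 × 1 × 1 = 192.

192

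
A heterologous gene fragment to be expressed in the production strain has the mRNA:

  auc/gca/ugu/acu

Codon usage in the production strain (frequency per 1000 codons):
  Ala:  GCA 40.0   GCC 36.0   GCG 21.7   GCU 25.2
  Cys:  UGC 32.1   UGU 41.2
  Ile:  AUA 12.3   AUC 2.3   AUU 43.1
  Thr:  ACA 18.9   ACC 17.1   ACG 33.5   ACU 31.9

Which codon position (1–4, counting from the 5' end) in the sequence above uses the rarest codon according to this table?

1

Codon 1 AUC (Ile): 2.3 per 1000.
Codon 2 GCA (Ala): 40.0 per 1000.
Codon 3 UGU (Cys): 41.2 per 1000.
Codon 4 ACU (Thr): 31.9 per 1000.
Lowest frequency is 2.3 at codon 1.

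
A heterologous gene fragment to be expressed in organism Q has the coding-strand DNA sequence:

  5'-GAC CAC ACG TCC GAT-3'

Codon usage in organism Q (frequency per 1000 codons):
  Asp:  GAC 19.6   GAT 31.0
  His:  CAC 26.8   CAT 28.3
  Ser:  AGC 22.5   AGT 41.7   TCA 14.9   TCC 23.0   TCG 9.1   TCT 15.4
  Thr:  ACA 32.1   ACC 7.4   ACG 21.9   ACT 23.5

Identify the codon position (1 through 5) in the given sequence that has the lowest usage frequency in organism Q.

Codon 1 GAC (Asp): 19.6 per 1000.
Codon 2 CAC (His): 26.8 per 1000.
Codon 3 ACG (Thr): 21.9 per 1000.
Codon 4 TCC (Ser): 23.0 per 1000.
Codon 5 GAT (Asp): 31.0 per 1000.
Lowest frequency is 19.6 at codon 1.

1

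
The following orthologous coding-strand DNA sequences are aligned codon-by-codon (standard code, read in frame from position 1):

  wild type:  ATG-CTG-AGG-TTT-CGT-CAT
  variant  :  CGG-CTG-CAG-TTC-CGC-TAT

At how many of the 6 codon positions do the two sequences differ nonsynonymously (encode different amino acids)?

Codon 1: ATG Met / CGG Arg — nonsynonymous.
Codon 2: CTG Leu / CTG Leu — identical.
Codon 3: AGG Arg / CAG Gln — nonsynonymous.
Codon 4: TTT Phe / TTC Phe — synonymous.
Codon 5: CGT Arg / CGC Arg — synonymous.
Codon 6: CAT His / TAT Tyr — nonsynonymous.
Nonsynonymous differences: 3.

3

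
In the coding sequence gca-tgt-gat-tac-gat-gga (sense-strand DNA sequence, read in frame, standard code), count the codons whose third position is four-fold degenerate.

Codon 1 GCA (Ala): third position 4-fold.
Codon 2 TGT (Cys): third position 2-fold.
Codon 3 GAT (Asp): third position 2-fold.
Codon 4 TAC (Tyr): third position 2-fold.
Codon 5 GAT (Asp): third position 2-fold.
Codon 6 GGA (Gly): third position 4-fold.
Four-fold degenerate third positions: 2.

2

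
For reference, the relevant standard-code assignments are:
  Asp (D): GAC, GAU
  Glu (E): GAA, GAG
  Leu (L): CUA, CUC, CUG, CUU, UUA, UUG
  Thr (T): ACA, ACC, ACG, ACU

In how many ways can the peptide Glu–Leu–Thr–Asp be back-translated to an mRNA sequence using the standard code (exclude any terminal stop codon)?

96

Glu: 2 codons.
Leu: 6 codons.
Thr: 4 codons.
Asp: 2 codons.
2 × 6 × 4 × 2 = 96.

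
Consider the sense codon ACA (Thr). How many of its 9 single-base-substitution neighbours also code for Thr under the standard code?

Position 1: none → 0 synonymous.
Position 2: none → 0 synonymous.
Position 3: ACU, ACC, ACG → 3 synonymous.
Total: 0 + 0 + 3 = 3.

3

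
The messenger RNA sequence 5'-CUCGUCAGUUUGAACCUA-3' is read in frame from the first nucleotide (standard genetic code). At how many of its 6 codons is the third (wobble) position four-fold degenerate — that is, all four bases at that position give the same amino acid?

3

Codon 1 CUC (Leu): third position 4-fold.
Codon 2 GUC (Val): third position 4-fold.
Codon 3 AGU (Ser): third position 2-fold.
Codon 4 UUG (Leu): third position 2-fold.
Codon 5 AAC (Asn): third position 2-fold.
Codon 6 CUA (Leu): third position 4-fold.
Four-fold degenerate third positions: 3.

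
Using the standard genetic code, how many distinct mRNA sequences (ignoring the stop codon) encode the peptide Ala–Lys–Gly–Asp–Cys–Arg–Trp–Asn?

1536

Ala: 4 codons.
Lys: 2 codons.
Gly: 4 codons.
Asp: 2 codons.
Cys: 2 codons.
Arg: 6 codons.
Trp: 1 codon.
Asn: 2 codons.
4 × 2 × 4 × 2 × 2 × 6 × 1 × 2 = 1536.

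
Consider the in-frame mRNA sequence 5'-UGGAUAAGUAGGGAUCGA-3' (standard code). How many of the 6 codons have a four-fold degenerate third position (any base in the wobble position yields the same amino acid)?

Codon 1 UGG (Trp): third position 1-fold.
Codon 2 AUA (Ile): third position 3-fold.
Codon 3 AGU (Ser): third position 2-fold.
Codon 4 AGG (Arg): third position 2-fold.
Codon 5 GAU (Asp): third position 2-fold.
Codon 6 CGA (Arg): third position 4-fold.
Four-fold degenerate third positions: 1.

1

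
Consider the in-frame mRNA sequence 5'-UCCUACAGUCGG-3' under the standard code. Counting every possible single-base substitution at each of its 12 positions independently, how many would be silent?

Codon 1 (UCC, Ser): 3 synonymous substitutions.
Codon 2 (UAC, Tyr): 1 synonymous substitution.
Codon 3 (AGU, Ser): 1 synonymous substitution.
Codon 4 (CGG, Arg): 4 synonymous substitutions.
Total: 3 + 1 + 1 + 4 = 9.

9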